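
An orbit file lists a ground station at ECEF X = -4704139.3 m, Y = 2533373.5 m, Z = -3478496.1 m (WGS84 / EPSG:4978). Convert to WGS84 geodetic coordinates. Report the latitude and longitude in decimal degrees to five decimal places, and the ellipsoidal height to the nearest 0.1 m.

λ = atan2(Y, X) = 151.69569961°; p = √(X²+Y²) = 5342930.6 m.
Bowring's method on WGS84 (a = 6378137 m, b = 6356752.314 m) gives φ = -33.24210023°, h = 3739.085 m.

lat -33.24210°, lon 151.69570°, h 3739.1 m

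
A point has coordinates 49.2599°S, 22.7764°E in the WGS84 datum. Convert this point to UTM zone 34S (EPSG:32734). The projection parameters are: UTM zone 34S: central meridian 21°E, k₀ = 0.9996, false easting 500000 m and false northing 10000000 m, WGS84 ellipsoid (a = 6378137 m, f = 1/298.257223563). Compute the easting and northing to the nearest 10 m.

Zone 34 central meridian λ₀ = 6×34 − 183 = 21°; Δλ = +1.7764°.
Transverse Mercator on WGS84 with k₀ = 0.9996 gives E = 629249.948 m, N = 4542133.380 m.

E 629250 m, N 4542130 m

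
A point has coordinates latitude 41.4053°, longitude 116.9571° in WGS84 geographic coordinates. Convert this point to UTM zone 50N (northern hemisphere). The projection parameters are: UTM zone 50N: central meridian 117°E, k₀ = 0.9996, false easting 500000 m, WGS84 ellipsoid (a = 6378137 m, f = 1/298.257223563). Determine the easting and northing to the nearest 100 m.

E 496400 m, N 4583800 m

Zone 50 central meridian λ₀ = 6×50 − 183 = 117°; Δλ = -0.0429°.
Transverse Mercator on WGS84 with k₀ = 0.9996 gives E = 496414.236 m, N = 4583751.683 m.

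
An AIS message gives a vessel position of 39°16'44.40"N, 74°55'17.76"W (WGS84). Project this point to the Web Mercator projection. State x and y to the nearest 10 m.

Web Mercator is spherical with R = a = 6378137 m.
x = R·λ = 6378137 × -1.307628601 = -8340234.361 m.
y = R·ln tan(π/4 + φ/2) = 6378137 × 0.746568330 = 4761715.089 m.

x -8340230 m, y 4761720 m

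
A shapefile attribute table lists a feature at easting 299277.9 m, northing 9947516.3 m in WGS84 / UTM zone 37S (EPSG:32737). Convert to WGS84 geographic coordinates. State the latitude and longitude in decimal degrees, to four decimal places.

Zone 37S: λ₀ = 39°, k₀ = 0.9996, false easting 500000 m, false northing 10000000 m.
Meridian distance M = (N − FN)/k₀ = -52504.7 m.
Inverse transverse Mercator on WGS84 gives φ = -0.47459957°, λ = 37.19639960°.

lat -0.4746°, lon 37.1964°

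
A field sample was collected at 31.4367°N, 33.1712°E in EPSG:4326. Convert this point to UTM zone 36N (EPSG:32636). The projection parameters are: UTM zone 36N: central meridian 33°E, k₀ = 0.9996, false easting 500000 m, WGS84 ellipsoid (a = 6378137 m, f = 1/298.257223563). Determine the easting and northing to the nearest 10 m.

Zone 36 central meridian λ₀ = 6×36 − 183 = 33°; Δλ = +0.1712°.
Transverse Mercator on WGS84 with k₀ = 0.9996 gives E = 516268.846 m, N = 3478013.582 m.

E 516270 m, N 3478010 m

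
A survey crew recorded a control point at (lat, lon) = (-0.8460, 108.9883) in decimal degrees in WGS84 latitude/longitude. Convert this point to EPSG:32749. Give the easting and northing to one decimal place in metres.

Zone 49 central meridian λ₀ = 6×49 − 183 = 111°; Δλ = -2.0117°.
Transverse Mercator on WGS84 with k₀ = 0.9996 gives E = 276126.103 m, N = 9906433.465 m.

E 276126.1 m, N 9906433.5 m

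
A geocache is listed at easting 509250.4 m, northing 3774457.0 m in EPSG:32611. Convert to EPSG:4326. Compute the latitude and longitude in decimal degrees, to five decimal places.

lat 34.11090°, lon -116.89970°

Zone 11N: λ₀ = -117°, k₀ = 0.9996, false easting 500000 m.
Meridian distance M = (N − FN)/k₀ = 3775967.4 m.
Inverse transverse Mercator on WGS84 gives φ = 34.11089999°, λ = -116.89970038°.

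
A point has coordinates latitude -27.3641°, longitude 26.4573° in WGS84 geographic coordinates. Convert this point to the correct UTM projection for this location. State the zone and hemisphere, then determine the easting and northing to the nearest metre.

Zone 35S: E 446330 m, N 6973119 m

Longitude 26.4573° lies in the 6° band [24°, 30°), giving zone 35; latitude is south of the equator, so 35S.
Zone 35 central meridian λ₀ = 6×35 − 183 = 27°; Δλ = -0.5427°.
Transverse Mercator on WGS84 with k₀ = 0.9996 gives E = 446329.949 m, N = 6973119.454 m.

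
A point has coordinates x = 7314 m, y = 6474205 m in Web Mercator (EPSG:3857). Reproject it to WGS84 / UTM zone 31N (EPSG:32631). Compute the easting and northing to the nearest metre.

E 290427 m, N 5560654 m

Web Mercator inverse (R = 6378137 m) → φ = 50.16099981°, λ = 0.06570278°.
UTM 31N forward: E = 290426.959 m, N = 5560653.910 m.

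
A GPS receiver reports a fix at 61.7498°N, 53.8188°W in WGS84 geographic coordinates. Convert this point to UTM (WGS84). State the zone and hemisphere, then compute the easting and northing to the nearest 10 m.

Longitude -53.8188° lies in the 6° band [-54°, -48°), giving zone 22; latitude is north of the equator, so 22N.
Zone 22 central meridian λ₀ = 6×22 − 183 = -51°; Δλ = -2.8188°.
Transverse Mercator on WGS84 with k₀ = 0.9996 gives E = 351182.730 m, N = 6849533.749 m.

Zone 22N: E 351180 m, N 6849530 m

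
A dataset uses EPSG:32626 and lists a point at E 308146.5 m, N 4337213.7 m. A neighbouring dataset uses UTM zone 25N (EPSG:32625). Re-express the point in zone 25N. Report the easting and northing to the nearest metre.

E 826561 m, N 4341672 m

UTM 26N → geographic: φ = 39.16300019°, λ = -29.22059986°.
UTM 25N (λ₀ = -33°) forward: E = 826561.042 m, N = 4341672.482 m.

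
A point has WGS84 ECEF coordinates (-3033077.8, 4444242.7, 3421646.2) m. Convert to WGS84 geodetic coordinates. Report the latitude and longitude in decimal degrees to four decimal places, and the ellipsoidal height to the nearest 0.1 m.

λ = atan2(Y, X) = 124.31250004°; p = √(X²+Y²) = 5380599.8 m.
Bowring's method on WGS84 (a = 6378137 m, b = 6356752.314 m) gives φ = 32.62760003°, h = 4445.963 m.

lat 32.6276°, lon 124.3125°, h 4446.0 m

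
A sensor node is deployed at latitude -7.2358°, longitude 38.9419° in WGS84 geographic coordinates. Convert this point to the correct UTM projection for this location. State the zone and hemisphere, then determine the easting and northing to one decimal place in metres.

Zone 37S: E 493586.1 m, N 9200183.7 m

Longitude 38.9419° lies in the 6° band [36°, 42°), giving zone 37; latitude is south of the equator, so 37S.
Zone 37 central meridian λ₀ = 6×37 − 183 = 39°; Δλ = -0.0581°.
Transverse Mercator on WGS84 with k₀ = 0.9996 gives E = 493586.070 m, N = 9200183.721 m.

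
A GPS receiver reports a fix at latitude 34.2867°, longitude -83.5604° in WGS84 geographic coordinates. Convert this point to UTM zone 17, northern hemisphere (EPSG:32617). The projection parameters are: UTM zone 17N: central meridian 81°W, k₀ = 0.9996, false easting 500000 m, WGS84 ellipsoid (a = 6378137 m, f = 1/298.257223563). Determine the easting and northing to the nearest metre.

E 264321 m, N 3796913 m

Zone 17 central meridian λ₀ = 6×17 − 183 = -81°; Δλ = -2.5604°.
Transverse Mercator on WGS84 with k₀ = 0.9996 gives E = 264321.051 m, N = 3796913.112 m.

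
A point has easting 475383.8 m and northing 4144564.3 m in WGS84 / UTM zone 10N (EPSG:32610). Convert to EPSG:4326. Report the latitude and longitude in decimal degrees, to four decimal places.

lat 37.4476°, lon -123.2783°

Zone 10N: λ₀ = -123°, k₀ = 0.9996, false easting 500000 m.
Meridian distance M = (N − FN)/k₀ = 4146222.8 m.
Inverse transverse Mercator on WGS84 gives φ = 37.44759978°, λ = -123.27830042°.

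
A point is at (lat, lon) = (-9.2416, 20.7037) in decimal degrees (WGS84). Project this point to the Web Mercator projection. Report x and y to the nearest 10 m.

x 2304730 m, y -1033260 m

Web Mercator is spherical with R = a = 6378137 m.
x = R·λ = 6378137 × 0.361347732 = 2304725.342 m.
y = R·ln tan(π/4 + φ/2) = 6378137 × -0.162000326 = -1033260.276 m.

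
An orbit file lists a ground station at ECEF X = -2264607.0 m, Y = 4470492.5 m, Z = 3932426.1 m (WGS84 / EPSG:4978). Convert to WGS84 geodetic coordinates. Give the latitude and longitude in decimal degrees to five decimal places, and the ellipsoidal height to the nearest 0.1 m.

λ = atan2(Y, X) = 116.86529978°; p = √(X²+Y²) = 5011361.9 m.
Bowring's method on WGS84 (a = 6378137 m, b = 6356752.314 m) gives φ = 38.30840010°, h = 102.633 m.

lat 38.30840°, lon 116.86530°, h 102.6 m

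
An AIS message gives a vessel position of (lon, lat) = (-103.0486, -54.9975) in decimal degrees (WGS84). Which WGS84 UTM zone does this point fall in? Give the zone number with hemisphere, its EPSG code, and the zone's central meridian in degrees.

Zone 13S (EPSG:32713), central meridian -105°

UTM zone = ⌊(λ + 180)/6⌋ + 1; -103.0486° ∈ [-108°, -102°) → zone 13.
Hemisphere: S (φ < 0).
Central meridian λ₀ = 6×13 − 183 = -105°.
EPSG code: 32713.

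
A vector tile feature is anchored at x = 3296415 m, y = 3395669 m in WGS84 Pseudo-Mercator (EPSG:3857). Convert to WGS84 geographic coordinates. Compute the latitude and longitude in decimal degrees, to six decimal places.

R = 6378137 m. λ = x/R = 29.61219977°.
φ = 2·arctan(exp(y/R)) − 90° = 2·arctan(1.70300) − 90° = 29.15719743°.

lat 29.157197°, lon 29.612200°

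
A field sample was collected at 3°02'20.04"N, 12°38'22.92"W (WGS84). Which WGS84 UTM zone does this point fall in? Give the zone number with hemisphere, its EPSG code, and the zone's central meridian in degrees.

UTM zone = ⌊(λ + 180)/6⌋ + 1; -12.6397° ∈ [-18°, -12°) → zone 28.
Hemisphere: N (φ ≥ 0).
Central meridian λ₀ = 6×28 − 183 = -15°.
EPSG code: 32628.

Zone 28N (EPSG:32628), central meridian -15°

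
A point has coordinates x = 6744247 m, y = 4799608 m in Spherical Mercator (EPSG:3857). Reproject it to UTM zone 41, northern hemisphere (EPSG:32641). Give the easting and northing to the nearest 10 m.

Web Mercator inverse (R = 6378137 m) → φ = 39.54199668°, λ = 60.58460160°.
UTM 41N forward: E = 292439.689 m, N = 4379711.584 m.

E 292440 m, N 4379710 m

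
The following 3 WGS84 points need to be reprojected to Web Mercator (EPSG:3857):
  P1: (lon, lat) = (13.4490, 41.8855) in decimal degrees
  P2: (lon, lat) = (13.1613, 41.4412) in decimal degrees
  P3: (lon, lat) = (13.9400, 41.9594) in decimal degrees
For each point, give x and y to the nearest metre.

Web Mercator: x = R·λ, y = R·ln tan(π/4+φ/2), R = 6378137 m.
P1 (41.8855°, 13.4490°) → (1497135.832, 5143843.300) m.
P2 (41.4412°, 13.1613°) → (1465109.214, 5077637.996) m.
P3 (41.9594°, 13.9400°) → (1551793.702, 5154899.700) m.

P1: x 1497136 m, y 5143843 m; P2: x 1465109 m, y 5077638 m; P3: x 1551794 m, y 5154900 m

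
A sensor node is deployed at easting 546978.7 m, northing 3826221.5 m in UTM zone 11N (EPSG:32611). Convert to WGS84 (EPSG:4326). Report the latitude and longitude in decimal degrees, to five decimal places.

lat 34.57670°, lon -116.48780°

Zone 11N: λ₀ = -117°, k₀ = 0.9996, false easting 500000 m.
Meridian distance M = (N − FN)/k₀ = 3827752.6 m.
Inverse transverse Mercator on WGS84 gives φ = 34.57669990°, λ = -116.48780044°.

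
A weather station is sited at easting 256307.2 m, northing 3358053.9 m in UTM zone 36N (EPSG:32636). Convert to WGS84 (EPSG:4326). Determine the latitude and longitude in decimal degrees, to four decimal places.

lat 30.3298°, lon 30.4653°

Zone 36N: λ₀ = 33°, k₀ = 0.9996, false easting 500000 m.
Meridian distance M = (N − FN)/k₀ = 3359397.7 m.
Inverse transverse Mercator on WGS84 gives φ = 30.32980001°, λ = 30.46529995°.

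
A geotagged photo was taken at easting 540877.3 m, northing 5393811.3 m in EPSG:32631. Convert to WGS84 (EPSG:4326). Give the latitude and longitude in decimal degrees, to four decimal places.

Zone 31N: λ₀ = 3°, k₀ = 0.9996, false easting 500000 m.
Meridian distance M = (N − FN)/k₀ = 5395969.7 m.
Inverse transverse Mercator on WGS84 gives φ = 48.69599998°, λ = 3.55550014°.

lat 48.6960°, lon 3.5555°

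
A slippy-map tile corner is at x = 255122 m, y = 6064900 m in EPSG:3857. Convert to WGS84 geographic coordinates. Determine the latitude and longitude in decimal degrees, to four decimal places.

R = 6378137 m. λ = x/R = 2.29179992°.
φ = 2·arctan(exp(y/R)) − 90° = 2·arctan(2.58801) − 90° = 47.74719700°.

lat 47.7472°, lon 2.2918°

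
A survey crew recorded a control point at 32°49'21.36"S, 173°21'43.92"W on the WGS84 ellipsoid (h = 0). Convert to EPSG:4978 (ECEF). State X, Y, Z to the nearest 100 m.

WGS84: a = 6378137 m, e² = 0.006694380; N(φ) = a/√(1−e²sin²φ) = 6384418.707 m.
X = (N+h)·cosφ·cosλ = -5329200.355 m; Y = (N+h)·cosφ·sinλ = -620172.717 m; Z = (N(1−e²)+h)·sinφ = -3437441.931 m.

X -5329200 m, Y -620200 m, Z -3437400 m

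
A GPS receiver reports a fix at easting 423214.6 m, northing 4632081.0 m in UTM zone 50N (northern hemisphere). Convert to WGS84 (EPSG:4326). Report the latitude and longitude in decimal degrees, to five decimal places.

lat 41.83690°, lon 116.07520°

Zone 50N: λ₀ = 117°, k₀ = 0.9996, false easting 500000 m.
Meridian distance M = (N − FN)/k₀ = 4633934.6 m.
Inverse transverse Mercator on WGS84 gives φ = 41.83689967°, λ = 116.07519975°.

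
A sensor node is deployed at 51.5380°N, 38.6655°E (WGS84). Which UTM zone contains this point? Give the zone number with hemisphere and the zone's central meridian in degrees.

UTM zone = ⌊(λ + 180)/6⌋ + 1; 38.6655° ∈ [36°, 42°) → zone 37.
Hemisphere: N (φ ≥ 0).
Central meridian λ₀ = 6×37 − 183 = 39°.

Zone 37N, central meridian 39°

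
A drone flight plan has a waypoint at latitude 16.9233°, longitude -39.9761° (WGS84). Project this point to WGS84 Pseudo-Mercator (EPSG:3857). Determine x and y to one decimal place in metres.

x -4450119.1 m, y 1911898.5 m

Web Mercator is spherical with R = a = 6378137 m.
x = R·λ = 6378137 × -0.697714567 = -4450119.096 m.
y = R·ln tan(π/4 + φ/2) = 6378137 × 0.299758148 = 1911898.534 m.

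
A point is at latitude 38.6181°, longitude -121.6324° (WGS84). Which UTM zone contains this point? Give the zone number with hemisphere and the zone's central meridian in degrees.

Zone 10N, central meridian -123°

UTM zone = ⌊(λ + 180)/6⌋ + 1; -121.6324° ∈ [-126°, -120°) → zone 10.
Hemisphere: N (φ ≥ 0).
Central meridian λ₀ = 6×10 − 183 = -123°.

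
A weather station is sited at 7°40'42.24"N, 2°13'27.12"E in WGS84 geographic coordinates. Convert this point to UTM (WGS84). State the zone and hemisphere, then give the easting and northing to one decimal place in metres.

Zone 31N: E 414439.3 m, N 848822.1 m

Longitude 2.2242° lies in the 6° band [0°, 6°), giving zone 31; latitude is north of the equator, so 31N.
Zone 31 central meridian λ₀ = 6×31 − 183 = 3°; Δλ = -0.7758°.
Transverse Mercator on WGS84 with k₀ = 0.9996 gives E = 414439.273 m, N = 848822.146 m.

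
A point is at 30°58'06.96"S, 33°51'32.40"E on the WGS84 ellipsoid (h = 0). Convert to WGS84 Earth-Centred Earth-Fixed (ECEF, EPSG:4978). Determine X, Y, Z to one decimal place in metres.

WGS84: a = 6378137 m, e² = 0.006694380; N(φ) = a/√(1−e²sin²φ) = 6383797.281 m.
X = (N+h)·cosφ·cosλ = 4545490.918 m; Y = (N+h)·cosφ·sinλ = 3049723.981 m; Z = (N(1−e²)+h)·sinφ = -3262908.975 m.

X 4545490.9 m, Y 3049724.0 m, Z -3262909.0 m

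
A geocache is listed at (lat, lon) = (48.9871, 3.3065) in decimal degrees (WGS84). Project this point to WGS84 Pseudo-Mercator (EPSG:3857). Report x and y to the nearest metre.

Web Mercator is spherical with R = a = 6378137 m.
x = R·λ = 6378137 × 0.057709312 = 368077.896 m.
y = R·ln tan(π/4 + φ/2) = 6378137 × 0.983464735 = 6272672.817 m.

x 368078 m, y 6272673 m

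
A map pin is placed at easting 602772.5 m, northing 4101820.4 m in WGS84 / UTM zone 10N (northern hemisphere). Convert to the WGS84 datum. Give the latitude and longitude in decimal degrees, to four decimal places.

Zone 10N: λ₀ = -123°, k₀ = 0.9996, false easting 500000 m.
Meridian distance M = (N − FN)/k₀ = 4103461.8 m.
Inverse transverse Mercator on WGS84 gives φ = 37.05700039°, λ = -121.84410045°.

lat 37.0570°, lon -121.8441°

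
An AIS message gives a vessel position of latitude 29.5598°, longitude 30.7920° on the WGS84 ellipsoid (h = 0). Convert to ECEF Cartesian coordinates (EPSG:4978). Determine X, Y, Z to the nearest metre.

WGS84: a = 6378137 m, e² = 0.006694380; N(φ) = a/√(1−e²sin²φ) = 6383339.155 m.
X = (N+h)·cosφ·cosλ = 4769764.777 m; Y = (N+h)·cosφ·sinλ = 2842447.891 m; Z = (N(1−e²)+h)·sinφ = 3128022.185 m.

X 4769765 m, Y 2842448 m, Z 3128022 m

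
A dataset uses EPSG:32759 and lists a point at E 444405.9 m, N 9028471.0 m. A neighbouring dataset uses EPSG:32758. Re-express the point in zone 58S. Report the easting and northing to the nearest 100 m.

UTM 59S → geographic: φ = -8.78869961°, λ = 170.49449981°.
UTM 58S (λ₀ = 165°) forward: E = 1105159.522 m, N = 9024064.790 m.

E 1105200 m, N 9024100 m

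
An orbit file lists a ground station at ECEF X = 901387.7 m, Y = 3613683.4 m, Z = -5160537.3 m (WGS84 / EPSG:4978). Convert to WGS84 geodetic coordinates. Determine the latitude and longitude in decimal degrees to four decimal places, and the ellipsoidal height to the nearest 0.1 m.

lat -54.3641°, lon 75.9941°, h 94.0 m

λ = atan2(Y, X) = 75.99410037°; p = √(X²+Y²) = 3724407.0 m.
Bowring's method on WGS84 (a = 6378137 m, b = 6356752.314 m) gives φ = -54.36410027°, h = 93.992 m.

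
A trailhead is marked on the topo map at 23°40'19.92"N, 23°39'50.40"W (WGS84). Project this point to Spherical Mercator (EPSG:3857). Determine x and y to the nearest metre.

x -2634264 m, y 2713515 m

Web Mercator is spherical with R = a = 6378137 m.
x = R·λ = 6378137 × -0.413014714 = -2634264.430 m.
y = R·ln tan(π/4 + φ/2) = 6378137 × 0.425440034 = 2713514.822 m.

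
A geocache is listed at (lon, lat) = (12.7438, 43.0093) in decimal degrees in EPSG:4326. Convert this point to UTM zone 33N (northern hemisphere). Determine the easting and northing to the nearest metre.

E 316125 m, N 4764318 m

Zone 33 central meridian λ₀ = 6×33 − 183 = 15°; Δλ = -2.2562°.
Transverse Mercator on WGS84 with k₀ = 0.9996 gives E = 316125.215 m, N = 4764317.694 m.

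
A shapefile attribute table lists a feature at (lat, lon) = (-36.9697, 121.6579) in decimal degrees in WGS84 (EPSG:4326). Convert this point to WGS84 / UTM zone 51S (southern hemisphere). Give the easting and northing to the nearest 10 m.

E 380530 m, N 5907650 m

Zone 51 central meridian λ₀ = 6×51 − 183 = 123°; Δλ = -1.3421°.
Transverse Mercator on WGS84 with k₀ = 0.9996 gives E = 380534.802 m, N = 5907647.353 m.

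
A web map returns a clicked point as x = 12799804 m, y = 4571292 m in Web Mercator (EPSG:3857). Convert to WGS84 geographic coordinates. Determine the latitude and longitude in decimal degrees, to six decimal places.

R = 6378137 m. λ = x/R = 114.98259567°.
φ = 2·arctan(exp(y/R)) − 90° = 2·arctan(2.04769) − 90° = 37.94239960°.

lat 37.942400°, lon 114.982596°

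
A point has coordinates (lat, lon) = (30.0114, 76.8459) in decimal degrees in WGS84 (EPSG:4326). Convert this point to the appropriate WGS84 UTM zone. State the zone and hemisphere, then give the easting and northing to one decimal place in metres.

Zone 43N: E 678027.9 m, N 3321483.3 m

Longitude 76.8459° lies in the 6° band [72°, 78°), giving zone 43; latitude is north of the equator, so 43N.
Zone 43 central meridian λ₀ = 6×43 − 183 = 75°; Δλ = +1.8459°.
Transverse Mercator on WGS84 with k₀ = 0.9996 gives E = 678027.933 m, N = 3321483.257 m.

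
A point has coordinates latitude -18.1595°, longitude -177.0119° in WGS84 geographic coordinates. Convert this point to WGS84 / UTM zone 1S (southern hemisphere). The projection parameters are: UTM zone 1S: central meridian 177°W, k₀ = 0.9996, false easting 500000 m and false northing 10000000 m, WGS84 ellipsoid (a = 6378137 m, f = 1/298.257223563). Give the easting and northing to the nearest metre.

Zone 1 central meridian λ₀ = 6×1 − 183 = -177°; Δλ = -0.0119°.
Transverse Mercator on WGS84 with k₀ = 0.9996 gives E = 498741.372 m, N = 7992167.811 m.

E 498741 m, N 7992168 m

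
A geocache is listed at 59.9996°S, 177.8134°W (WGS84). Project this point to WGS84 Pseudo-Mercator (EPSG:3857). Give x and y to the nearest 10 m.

x -19794100 m, y -8399650 m

Web Mercator is spherical with R = a = 6378137 m.
x = R·λ = 6378137 × -3.103429284 = -19794097.144 m.
y = R·ln tan(π/4 + φ/2) = 6378137 × -1.316943934 = -8399648.835 m.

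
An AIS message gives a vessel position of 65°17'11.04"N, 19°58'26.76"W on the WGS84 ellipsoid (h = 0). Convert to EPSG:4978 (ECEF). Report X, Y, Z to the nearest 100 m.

WGS84: a = 6378137 m, e² = 0.006694380; N(φ) = a/√(1−e²sin²φ) = 6395827.535 m.
X = (N+h)·cosφ·cosλ = 2513137.046 m; Y = (N+h)·cosφ·sinλ = -913420.756 m; Z = (N(1−e²)+h)·sinφ = 5771132.542 m.

X 2513100 m, Y -913400 m, Z 5771100 m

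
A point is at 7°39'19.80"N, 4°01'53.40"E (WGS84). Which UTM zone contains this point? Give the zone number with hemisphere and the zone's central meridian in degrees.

Zone 31N, central meridian 3°

UTM zone = ⌊(λ + 180)/6⌋ + 1; 4.0315° ∈ [0°, 6°) → zone 31.
Hemisphere: N (φ ≥ 0).
Central meridian λ₀ = 6×31 − 183 = 3°.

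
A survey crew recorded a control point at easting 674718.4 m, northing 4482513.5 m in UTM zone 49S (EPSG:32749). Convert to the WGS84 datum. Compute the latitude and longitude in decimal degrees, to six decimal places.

lat -49.784400°, lon 113.427201°

Zone 49S: λ₀ = 111°, k₀ = 0.9996, false easting 500000 m, false northing 10000000 m.
Meridian distance M = (N − FN)/k₀ = -5519694.4 m.
Inverse transverse Mercator on WGS84 gives φ = -49.78439986°, λ = 113.42720067°.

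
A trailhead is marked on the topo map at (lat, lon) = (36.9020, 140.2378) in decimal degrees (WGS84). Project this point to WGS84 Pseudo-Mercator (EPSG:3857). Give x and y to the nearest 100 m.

x 15611200 m, y 4425500 m

Web Mercator is spherical with R = a = 6378137 m.
x = R·λ = 6378137 × 2.447611346 = 15611200.486 m.
y = R·ln tan(π/4 + φ/2) = 6378137 × 0.693847693 = 4425455.640 m.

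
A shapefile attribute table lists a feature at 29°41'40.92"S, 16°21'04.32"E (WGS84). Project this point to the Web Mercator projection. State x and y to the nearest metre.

x 1820207 m, y -3464366 m

Web Mercator is spherical with R = a = 6378137 m.
x = R·λ = 6378137 × 0.285382277 = 1820207.258 m.
y = R·ln tan(π/4 + φ/2) = 6378137 × -0.543162750 = -3464366.431 m.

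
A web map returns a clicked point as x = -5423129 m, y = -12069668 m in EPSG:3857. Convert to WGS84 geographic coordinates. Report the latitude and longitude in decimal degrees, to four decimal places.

lat -72.8581°, lon -48.7168°

R = 6378137 m. λ = x/R = -48.71679668°.
φ = 2·arctan(exp(y/R)) − 90° = 2·arctan(0.15072) − 90° = -72.85810107°.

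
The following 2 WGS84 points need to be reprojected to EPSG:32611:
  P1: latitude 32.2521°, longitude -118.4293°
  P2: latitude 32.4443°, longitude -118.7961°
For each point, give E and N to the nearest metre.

UTM zone 11N: λ₀ = -117°, k₀ = 0.9996.
P1 (32.2521°, -118.4293°) → (365359.618, 3569275.935) m.
P2 (32.4443°, -118.7961°) → (331160.113, 3591104.742) m.

P1: E 365360 m, N 3569276 m; P2: E 331160 m, N 3591105 m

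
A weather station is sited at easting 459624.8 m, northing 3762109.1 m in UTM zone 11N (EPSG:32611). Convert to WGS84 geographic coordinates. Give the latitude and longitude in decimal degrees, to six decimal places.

lat 33.998800°, lon -117.437200°

Zone 11N: λ₀ = -117°, k₀ = 0.9996, false easting 500000 m.
Meridian distance M = (N − FN)/k₀ = 3763614.5 m.
Inverse transverse Mercator on WGS84 gives φ = 33.99880034°, λ = -117.43720013°.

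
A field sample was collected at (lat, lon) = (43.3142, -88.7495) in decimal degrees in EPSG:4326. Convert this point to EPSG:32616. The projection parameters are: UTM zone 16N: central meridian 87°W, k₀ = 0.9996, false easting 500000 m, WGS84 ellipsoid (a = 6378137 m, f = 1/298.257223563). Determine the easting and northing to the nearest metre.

Zone 16 central meridian λ₀ = 6×16 − 183 = -87°; Δλ = -1.7495°.
Transverse Mercator on WGS84 with k₀ = 0.9996 gives E = 358128.553 m, N = 4797193.238 m.

E 358129 m, N 4797193 m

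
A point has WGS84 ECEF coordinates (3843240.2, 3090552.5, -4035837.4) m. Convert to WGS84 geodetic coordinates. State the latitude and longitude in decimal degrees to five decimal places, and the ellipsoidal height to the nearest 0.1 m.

lat -39.48350°, lon 38.80460°, h 3063.0 m

λ = atan2(Y, X) = 38.80459992°; p = √(X²+Y²) = 4931735.0 m.
Bowring's method on WGS84 (a = 6378137 m, b = 6356752.314 m) gives φ = -39.48349971°, h = 3062.990 m.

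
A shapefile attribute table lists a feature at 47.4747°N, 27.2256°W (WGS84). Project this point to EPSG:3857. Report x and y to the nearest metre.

x -3030740 m, y 6019904 m

Web Mercator is spherical with R = a = 6378137 m.
x = R·λ = 6378137 × -0.475176361 = -3030739.929 m.
y = R·ln tan(π/4 + φ/2) = 6378137 × 0.943834281 = 6019904.349 m.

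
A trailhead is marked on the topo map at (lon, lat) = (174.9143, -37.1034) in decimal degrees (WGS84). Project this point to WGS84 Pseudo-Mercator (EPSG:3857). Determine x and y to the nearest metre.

Web Mercator is spherical with R = a = 6378137 m.
x = R·λ = 6378137 × 3.052830444 = 19471370.808 m.
y = R·ln tan(π/4 + φ/2) = 6378137 × -0.698249227 = -4453529.231 m.

x 19471371 m, y -4453529 m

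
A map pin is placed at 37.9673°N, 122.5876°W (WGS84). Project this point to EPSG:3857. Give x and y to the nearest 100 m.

Web Mercator is spherical with R = a = 6378137 m.
x = R·λ = 6378137 × -2.139557242 = -13646389.210 m.
y = R·ln tan(π/4 + φ/2) = 6378137 × 0.717263901 = 4574807.429 m.

x -13646400 m, y 4574800 m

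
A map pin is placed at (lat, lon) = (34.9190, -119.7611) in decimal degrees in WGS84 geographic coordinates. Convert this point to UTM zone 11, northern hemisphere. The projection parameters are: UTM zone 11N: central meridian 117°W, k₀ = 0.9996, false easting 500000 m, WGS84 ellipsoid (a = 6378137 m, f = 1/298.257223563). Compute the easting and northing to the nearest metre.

Zone 11 central meridian λ₀ = 6×11 − 183 = -117°; Δλ = -2.7611°.
Transverse Mercator on WGS84 with k₀ = 0.9996 gives E = 247763.099 m, N = 3867541.101 m.

E 247763 m, N 3867541 m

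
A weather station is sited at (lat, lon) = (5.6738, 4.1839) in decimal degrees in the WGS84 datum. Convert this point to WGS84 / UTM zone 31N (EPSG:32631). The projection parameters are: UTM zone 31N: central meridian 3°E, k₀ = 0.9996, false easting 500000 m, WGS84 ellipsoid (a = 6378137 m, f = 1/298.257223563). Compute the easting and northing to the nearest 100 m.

Zone 31 central meridian λ₀ = 6×31 − 183 = 3°; Δλ = +1.1839°.
Transverse Mercator on WGS84 with k₀ = 0.9996 gives E = 631106.525 m, N = 627279.850 m.

E 631100 m, N 627300 m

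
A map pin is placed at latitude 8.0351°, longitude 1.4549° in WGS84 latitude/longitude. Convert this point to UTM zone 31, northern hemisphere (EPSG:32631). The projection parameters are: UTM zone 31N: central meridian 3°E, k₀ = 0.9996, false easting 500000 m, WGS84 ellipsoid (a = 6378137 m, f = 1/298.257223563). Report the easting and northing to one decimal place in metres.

Zone 31 central meridian λ₀ = 6×31 − 183 = 3°; Δλ = -1.5451°.
Transverse Mercator on WGS84 with k₀ = 0.9996 gives E = 329725.864 m, N = 888499.192 m.

E 329725.9 m, N 888499.2 m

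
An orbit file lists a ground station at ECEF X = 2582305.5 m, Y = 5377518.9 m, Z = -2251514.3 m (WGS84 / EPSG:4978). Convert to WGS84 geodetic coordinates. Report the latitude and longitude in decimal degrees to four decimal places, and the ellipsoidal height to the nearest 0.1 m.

λ = atan2(Y, X) = 64.34950038°; p = √(X²+Y²) = 5965401.2 m.
Bowring's method on WGS84 (a = 6378137 m, b = 6356752.314 m) gives φ = -20.80540001°, h = 694.300 m.

lat -20.8054°, lon 64.3495°, h 694.3 m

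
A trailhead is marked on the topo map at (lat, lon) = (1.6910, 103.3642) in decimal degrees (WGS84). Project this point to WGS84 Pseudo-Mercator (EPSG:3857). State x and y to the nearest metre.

Web Mercator is spherical with R = a = 6378137 m.
x = R·λ = 6378137 × 1.804045619 = 11506450.110 m.
y = R·ln tan(π/4 + φ/2) = 6378137 × 0.029517803 = 188268.593 m.

x 11506450 m, y 188269 m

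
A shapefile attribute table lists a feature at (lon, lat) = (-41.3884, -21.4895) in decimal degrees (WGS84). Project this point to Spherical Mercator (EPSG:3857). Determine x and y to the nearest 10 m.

Web Mercator is spherical with R = a = 6378137 m.
x = R·λ = 6378137 × -0.722363852 = -4607335.613 m.
y = R·ln tan(π/4 + φ/2) = 6378137 × -0.384178462 = -2450342.864 m.

x -4607340 m, y -2450340 m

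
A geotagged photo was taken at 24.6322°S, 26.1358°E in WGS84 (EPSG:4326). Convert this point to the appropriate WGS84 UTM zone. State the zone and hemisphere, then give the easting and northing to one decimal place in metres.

Longitude 26.1358° lies in the 6° band [24°, 30°), giving zone 35; latitude is south of the equator, so 35S.
Zone 35 central meridian λ₀ = 6×35 − 183 = 27°; Δλ = -0.8642°.
Transverse Mercator on WGS84 with k₀ = 0.9996 gives E = 412533.840 m, N = 7275502.277 m.

Zone 35S: E 412533.8 m, N 7275502.3 m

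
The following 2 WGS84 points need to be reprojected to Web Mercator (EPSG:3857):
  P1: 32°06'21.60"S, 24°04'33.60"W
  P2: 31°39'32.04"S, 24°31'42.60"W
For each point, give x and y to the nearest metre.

Web Mercator: x = R·λ, y = R·ln tan(π/4+φ/2), R = 6378137 m.
P1 (-32.1060°, -24.0760°) → (-2680128.060, -3777232.831) m.
P2 (-31.6589°, -24.5285°) → (-2730500.130, -3718618.764) m.

P1: x -2680128 m, y -3777233 m; P2: x -2730500 m, y -3718619 m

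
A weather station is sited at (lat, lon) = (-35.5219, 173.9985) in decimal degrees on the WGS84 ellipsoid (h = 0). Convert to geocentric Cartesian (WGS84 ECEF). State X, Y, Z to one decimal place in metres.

X -5168515.9 m, Y 543369.7 m, Z -3685145.9 m

WGS84: a = 6378137 m, e² = 0.006694380; N(φ) = a/√(1−e²sin²φ) = 6385356.122 m.
X = (N+h)·cosφ·cosλ = -5168515.901 m; Y = (N+h)·cosφ·sinλ = 543369.718 m; Z = (N(1−e²)+h)·sinφ = -3685145.8501 m.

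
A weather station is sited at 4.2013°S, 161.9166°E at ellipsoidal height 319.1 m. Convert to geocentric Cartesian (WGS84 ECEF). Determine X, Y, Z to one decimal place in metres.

X -6047211.9 m, Y 1974594.5 m, Z -464171.2 m

WGS84: a = 6378137 m, e² = 0.006694380; N(φ) = a/√(1−e²sin²φ) = 6378251.585 m.
X = (N+h)·cosφ·cosλ = -6047211.906 m; Y = (N+h)·cosφ·sinλ = 1974594.506 m; Z = (N(1−e²)+h)·sinφ = -464171.231 m.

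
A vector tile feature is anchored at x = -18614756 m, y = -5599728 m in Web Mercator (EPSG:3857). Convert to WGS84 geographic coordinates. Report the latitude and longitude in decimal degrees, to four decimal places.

lat -44.8614°, lon -167.2192°

R = 6378137 m. λ = x/R = -167.21919825°.
φ = 2·arctan(exp(y/R)) − 90° = 2·arctan(0.41563) − 90° = -44.86139949°.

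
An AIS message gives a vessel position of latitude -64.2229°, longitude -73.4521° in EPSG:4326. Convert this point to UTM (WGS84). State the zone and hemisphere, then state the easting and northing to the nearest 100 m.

Zone 18S: E 575100 m, N 2877200 m

Longitude -73.4521° lies in the 6° band [-78°, -72°), giving zone 18; latitude is south of the equator, so 18S.
Zone 18 central meridian λ₀ = 6×18 − 183 = -75°; Δλ = +1.5479°.
Transverse Mercator on WGS84 with k₀ = 0.9996 gives E = 575101.768 m, N = 2877233.491 m.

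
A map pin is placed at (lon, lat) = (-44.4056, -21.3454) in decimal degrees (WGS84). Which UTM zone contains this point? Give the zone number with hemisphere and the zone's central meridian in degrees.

Zone 23S, central meridian -45°

UTM zone = ⌊(λ + 180)/6⌋ + 1; -44.4056° ∈ [-48°, -42°) → zone 23.
Hemisphere: S (φ < 0).
Central meridian λ₀ = 6×23 − 183 = -45°.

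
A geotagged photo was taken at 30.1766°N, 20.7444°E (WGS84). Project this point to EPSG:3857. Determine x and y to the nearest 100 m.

x 2309300 m, y 3526300 m

Web Mercator is spherical with R = a = 6378137 m.
x = R·λ = 6378137 × 0.362058081 = 2309256.045 m.
y = R·ln tan(π/4 + φ/2) = 6378137 × 0.552868398 = 3526270.385 m.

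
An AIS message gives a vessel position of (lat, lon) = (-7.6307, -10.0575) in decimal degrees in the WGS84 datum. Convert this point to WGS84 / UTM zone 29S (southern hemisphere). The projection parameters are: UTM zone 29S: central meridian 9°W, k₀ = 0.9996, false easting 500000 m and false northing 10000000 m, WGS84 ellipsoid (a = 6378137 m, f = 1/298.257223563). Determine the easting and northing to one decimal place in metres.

E 383355.5 m, N 9156385.5 m

Zone 29 central meridian λ₀ = 6×29 − 183 = -9°; Δλ = -1.0575°.
Transverse Mercator on WGS84 with k₀ = 0.9996 gives E = 383355.462 m, N = 9156385.526 m.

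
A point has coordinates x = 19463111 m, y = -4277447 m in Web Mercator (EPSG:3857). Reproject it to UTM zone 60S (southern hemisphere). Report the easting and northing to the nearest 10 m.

Web Mercator inverse (R = 6378137 m) → φ = -35.83139998°, λ = 174.84010088°.
UTM 60S forward: E = 304905.250 m, N = 6032598.209 m.

E 304910 m, N 6032600 m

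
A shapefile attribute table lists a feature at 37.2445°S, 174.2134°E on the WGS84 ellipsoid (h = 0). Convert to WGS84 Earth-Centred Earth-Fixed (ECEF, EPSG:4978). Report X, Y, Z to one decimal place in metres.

X -5057712.4 m, Y 512548.6 m, Z -3839028.9 m

WGS84: a = 6378137 m, e² = 0.006694380; N(φ) = a/√(1−e²sin²φ) = 6385971.240 m.
X = (N+h)·cosφ·cosλ = -5057712.417 m; Y = (N+h)·cosφ·sinλ = 512548.648 m; Z = (N(1−e²)+h)·sinφ = -3839028.902 m.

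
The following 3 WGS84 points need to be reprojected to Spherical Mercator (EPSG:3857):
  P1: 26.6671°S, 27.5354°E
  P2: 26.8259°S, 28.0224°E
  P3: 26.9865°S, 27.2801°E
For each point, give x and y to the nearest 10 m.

Web Mercator: x = R·λ, y = R·ln tan(π/4+φ/2), R = 6378137 m.
P1 (-26.6671°, 27.5354°) → (3065226.707, -3081941.504) m.
P2 (-26.8259°, 28.0224°) → (3119439.299, -3101737.042) m.
P3 (-26.9865°, 27.2801°) → (3036806.841, -3121785.204) m.

P1: x 3065230 m, y -3081940 m; P2: x 3119440 m, y -3101740 m; P3: x 3036810 m, y -3121790 m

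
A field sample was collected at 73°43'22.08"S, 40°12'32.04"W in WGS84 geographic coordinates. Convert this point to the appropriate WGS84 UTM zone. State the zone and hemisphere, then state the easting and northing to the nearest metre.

Zone 24S: E 462182 m, N 1818504 m

Longitude -40.2089° lies in the 6° band [-42°, -36°), giving zone 24; latitude is south of the equator, so 24S.
Zone 24 central meridian λ₀ = 6×24 − 183 = -39°; Δλ = -1.2089°.
Transverse Mercator on WGS84 with k₀ = 0.9996 gives E = 462181.547 m, N = 1818503.939 m.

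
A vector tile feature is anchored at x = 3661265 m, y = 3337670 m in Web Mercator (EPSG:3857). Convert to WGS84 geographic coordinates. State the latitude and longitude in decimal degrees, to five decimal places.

lat 28.70120°, lon 32.88970°

R = 6378137 m. λ = x/R = 32.88970309°.
φ = 2·arctan(exp(y/R)) − 90° = 2·arctan(1.68759) − 90° = 28.70119857°.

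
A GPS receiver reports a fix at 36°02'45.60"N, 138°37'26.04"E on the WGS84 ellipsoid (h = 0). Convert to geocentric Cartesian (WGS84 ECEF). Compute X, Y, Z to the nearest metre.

X -3874245 m, Y 3412735 m, Z 3732320 m

WGS84: a = 6378137 m, e² = 0.006694380; N(φ) = a/√(1−e²sin²φ) = 6385542.023 m.
X = (N+h)·cosφ·cosλ = -3874245.095 m; Y = (N+h)·cosφ·sinλ = 3412735.386 m; Z = (N(1−e²)+h)·sinφ = 3732319.802 m.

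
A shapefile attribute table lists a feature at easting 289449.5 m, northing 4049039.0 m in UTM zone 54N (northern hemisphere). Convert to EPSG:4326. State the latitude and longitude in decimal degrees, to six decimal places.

lat 36.563600°, lon 138.647200°

Zone 54N: λ₀ = 141°, k₀ = 0.9996, false easting 500000 m.
Meridian distance M = (N − FN)/k₀ = 4050659.3 m.
Inverse transverse Mercator on WGS84 gives φ = 36.56359989°, λ = 138.64720008°.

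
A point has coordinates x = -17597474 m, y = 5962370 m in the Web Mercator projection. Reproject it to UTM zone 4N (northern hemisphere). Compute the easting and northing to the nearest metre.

E 569720 m, N 5219376 m

Web Mercator inverse (R = 6378137 m) → φ = 47.12419824°, λ = -158.08079856°.
UTM 4N forward: E = 569720.498 m, N = 5219375.824 m.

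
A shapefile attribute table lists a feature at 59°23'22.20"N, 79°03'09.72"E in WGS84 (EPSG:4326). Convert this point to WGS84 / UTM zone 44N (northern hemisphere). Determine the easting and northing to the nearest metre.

Zone 44 central meridian λ₀ = 6×44 − 183 = 81°; Δλ = -1.9473°.
Transverse Mercator on WGS84 with k₀ = 0.9996 gives E = 389399.474 m, N = 6585042.182 m.

E 389399 m, N 6585042 m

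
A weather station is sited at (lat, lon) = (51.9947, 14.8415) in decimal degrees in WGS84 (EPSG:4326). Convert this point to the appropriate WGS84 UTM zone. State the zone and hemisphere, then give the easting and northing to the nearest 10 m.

Longitude 14.8415° lies in the 6° band [12°, 18°), giving zone 33; latitude is north of the equator, so 33N.
Zone 33 central meridian λ₀ = 6×33 − 183 = 15°; Δλ = -0.1585°.
Transverse Mercator on WGS84 with k₀ = 0.9996 gives E = 489117.607 m, N = 5760460.592 m.

Zone 33N: E 489120 m, N 5760460 m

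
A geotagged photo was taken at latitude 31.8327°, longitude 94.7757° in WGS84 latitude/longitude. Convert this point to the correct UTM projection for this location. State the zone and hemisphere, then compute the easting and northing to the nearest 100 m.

Zone 46N: E 668000 m, N 3523300 m

Longitude 94.7757° lies in the 6° band [90°, 96°), giving zone 46; latitude is north of the equator, so 46N.
Zone 46 central meridian λ₀ = 6×46 − 183 = 93°; Δλ = +1.7757°.
Transverse Mercator on WGS84 with k₀ = 0.9996 gives E = 668040.215 m, N = 3523265.688 m.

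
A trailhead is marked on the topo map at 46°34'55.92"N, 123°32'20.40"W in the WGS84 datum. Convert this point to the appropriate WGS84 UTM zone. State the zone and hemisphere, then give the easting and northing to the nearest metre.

Zone 10N: E 458704 m, N 5158878 m

Longitude -123.5390° lies in the 6° band [-126°, -120°), giving zone 10; latitude is north of the equator, so 10N.
Zone 10 central meridian λ₀ = 6×10 − 183 = -123°; Δλ = -0.5390°.
Transverse Mercator on WGS84 with k₀ = 0.9996 gives E = 458703.915 m, N = 5158878.306 m.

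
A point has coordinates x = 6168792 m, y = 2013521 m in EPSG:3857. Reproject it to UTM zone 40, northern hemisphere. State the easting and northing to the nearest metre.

E 332018 m, N 1968171 m

Web Mercator inverse (R = 6378137 m) → φ = 17.79460192°, λ = 55.41520138°.
UTM 40N forward: E = 332018.366 m, N = 1968171.442 m.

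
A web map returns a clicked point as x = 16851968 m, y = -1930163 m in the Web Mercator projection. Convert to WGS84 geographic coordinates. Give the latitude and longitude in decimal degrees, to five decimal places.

R = 6378137 m. λ = x/R = 151.38380422°.
φ = 2·arctan(exp(y/R)) − 90° = 2·arctan(0.73888) − 90° = -17.08020178°.

lat -17.08020°, lon 151.38380°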